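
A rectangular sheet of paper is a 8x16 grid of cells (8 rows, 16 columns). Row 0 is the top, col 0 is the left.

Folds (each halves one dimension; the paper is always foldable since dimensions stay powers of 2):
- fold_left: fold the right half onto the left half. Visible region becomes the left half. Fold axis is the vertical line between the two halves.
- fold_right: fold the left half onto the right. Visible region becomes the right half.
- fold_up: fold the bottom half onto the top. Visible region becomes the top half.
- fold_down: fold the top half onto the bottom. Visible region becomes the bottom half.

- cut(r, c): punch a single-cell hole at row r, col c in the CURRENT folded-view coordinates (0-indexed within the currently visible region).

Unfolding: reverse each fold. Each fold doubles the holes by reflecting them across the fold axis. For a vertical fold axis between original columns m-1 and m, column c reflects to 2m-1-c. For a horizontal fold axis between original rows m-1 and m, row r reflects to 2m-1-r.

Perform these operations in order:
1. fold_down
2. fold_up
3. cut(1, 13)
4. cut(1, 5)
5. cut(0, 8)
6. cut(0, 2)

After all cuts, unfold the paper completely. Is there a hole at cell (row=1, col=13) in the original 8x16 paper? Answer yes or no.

Op 1 fold_down: fold axis h@4; visible region now rows[4,8) x cols[0,16) = 4x16
Op 2 fold_up: fold axis h@6; visible region now rows[4,6) x cols[0,16) = 2x16
Op 3 cut(1, 13): punch at orig (5,13); cuts so far [(5, 13)]; region rows[4,6) x cols[0,16) = 2x16
Op 4 cut(1, 5): punch at orig (5,5); cuts so far [(5, 5), (5, 13)]; region rows[4,6) x cols[0,16) = 2x16
Op 5 cut(0, 8): punch at orig (4,8); cuts so far [(4, 8), (5, 5), (5, 13)]; region rows[4,6) x cols[0,16) = 2x16
Op 6 cut(0, 2): punch at orig (4,2); cuts so far [(4, 2), (4, 8), (5, 5), (5, 13)]; region rows[4,6) x cols[0,16) = 2x16
Unfold 1 (reflect across h@6): 8 holes -> [(4, 2), (4, 8), (5, 5), (5, 13), (6, 5), (6, 13), (7, 2), (7, 8)]
Unfold 2 (reflect across h@4): 16 holes -> [(0, 2), (0, 8), (1, 5), (1, 13), (2, 5), (2, 13), (3, 2), (3, 8), (4, 2), (4, 8), (5, 5), (5, 13), (6, 5), (6, 13), (7, 2), (7, 8)]
Holes: [(0, 2), (0, 8), (1, 5), (1, 13), (2, 5), (2, 13), (3, 2), (3, 8), (4, 2), (4, 8), (5, 5), (5, 13), (6, 5), (6, 13), (7, 2), (7, 8)]

Answer: yes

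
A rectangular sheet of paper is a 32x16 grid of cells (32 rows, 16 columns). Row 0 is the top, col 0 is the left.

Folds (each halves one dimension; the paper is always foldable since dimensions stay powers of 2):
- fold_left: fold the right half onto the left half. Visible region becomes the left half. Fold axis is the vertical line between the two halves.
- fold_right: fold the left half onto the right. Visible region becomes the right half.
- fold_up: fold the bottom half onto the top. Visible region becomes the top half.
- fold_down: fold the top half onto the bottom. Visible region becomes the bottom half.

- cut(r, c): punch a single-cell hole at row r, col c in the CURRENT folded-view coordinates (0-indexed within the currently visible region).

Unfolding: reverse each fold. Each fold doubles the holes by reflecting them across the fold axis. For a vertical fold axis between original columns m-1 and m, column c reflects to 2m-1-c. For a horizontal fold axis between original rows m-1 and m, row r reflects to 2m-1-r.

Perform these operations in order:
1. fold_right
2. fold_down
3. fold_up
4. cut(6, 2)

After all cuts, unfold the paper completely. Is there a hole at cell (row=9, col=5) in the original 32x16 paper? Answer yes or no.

Op 1 fold_right: fold axis v@8; visible region now rows[0,32) x cols[8,16) = 32x8
Op 2 fold_down: fold axis h@16; visible region now rows[16,32) x cols[8,16) = 16x8
Op 3 fold_up: fold axis h@24; visible region now rows[16,24) x cols[8,16) = 8x8
Op 4 cut(6, 2): punch at orig (22,10); cuts so far [(22, 10)]; region rows[16,24) x cols[8,16) = 8x8
Unfold 1 (reflect across h@24): 2 holes -> [(22, 10), (25, 10)]
Unfold 2 (reflect across h@16): 4 holes -> [(6, 10), (9, 10), (22, 10), (25, 10)]
Unfold 3 (reflect across v@8): 8 holes -> [(6, 5), (6, 10), (9, 5), (9, 10), (22, 5), (22, 10), (25, 5), (25, 10)]
Holes: [(6, 5), (6, 10), (9, 5), (9, 10), (22, 5), (22, 10), (25, 5), (25, 10)]

Answer: yes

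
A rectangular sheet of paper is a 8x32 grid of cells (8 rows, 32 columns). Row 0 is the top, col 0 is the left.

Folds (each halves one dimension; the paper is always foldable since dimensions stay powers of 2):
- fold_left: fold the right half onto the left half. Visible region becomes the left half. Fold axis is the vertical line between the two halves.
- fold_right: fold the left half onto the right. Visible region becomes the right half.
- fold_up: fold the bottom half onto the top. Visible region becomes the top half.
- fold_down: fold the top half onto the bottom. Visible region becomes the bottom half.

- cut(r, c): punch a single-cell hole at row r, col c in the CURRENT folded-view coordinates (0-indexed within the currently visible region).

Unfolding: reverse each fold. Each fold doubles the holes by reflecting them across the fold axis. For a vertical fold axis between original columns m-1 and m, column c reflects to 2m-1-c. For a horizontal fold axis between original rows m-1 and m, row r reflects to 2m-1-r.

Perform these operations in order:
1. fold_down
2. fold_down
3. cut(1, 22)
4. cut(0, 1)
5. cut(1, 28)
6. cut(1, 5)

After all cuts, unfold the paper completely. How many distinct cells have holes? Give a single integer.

Answer: 16

Derivation:
Op 1 fold_down: fold axis h@4; visible region now rows[4,8) x cols[0,32) = 4x32
Op 2 fold_down: fold axis h@6; visible region now rows[6,8) x cols[0,32) = 2x32
Op 3 cut(1, 22): punch at orig (7,22); cuts so far [(7, 22)]; region rows[6,8) x cols[0,32) = 2x32
Op 4 cut(0, 1): punch at orig (6,1); cuts so far [(6, 1), (7, 22)]; region rows[6,8) x cols[0,32) = 2x32
Op 5 cut(1, 28): punch at orig (7,28); cuts so far [(6, 1), (7, 22), (7, 28)]; region rows[6,8) x cols[0,32) = 2x32
Op 6 cut(1, 5): punch at orig (7,5); cuts so far [(6, 1), (7, 5), (7, 22), (7, 28)]; region rows[6,8) x cols[0,32) = 2x32
Unfold 1 (reflect across h@6): 8 holes -> [(4, 5), (4, 22), (4, 28), (5, 1), (6, 1), (7, 5), (7, 22), (7, 28)]
Unfold 2 (reflect across h@4): 16 holes -> [(0, 5), (0, 22), (0, 28), (1, 1), (2, 1), (3, 5), (3, 22), (3, 28), (4, 5), (4, 22), (4, 28), (5, 1), (6, 1), (7, 5), (7, 22), (7, 28)]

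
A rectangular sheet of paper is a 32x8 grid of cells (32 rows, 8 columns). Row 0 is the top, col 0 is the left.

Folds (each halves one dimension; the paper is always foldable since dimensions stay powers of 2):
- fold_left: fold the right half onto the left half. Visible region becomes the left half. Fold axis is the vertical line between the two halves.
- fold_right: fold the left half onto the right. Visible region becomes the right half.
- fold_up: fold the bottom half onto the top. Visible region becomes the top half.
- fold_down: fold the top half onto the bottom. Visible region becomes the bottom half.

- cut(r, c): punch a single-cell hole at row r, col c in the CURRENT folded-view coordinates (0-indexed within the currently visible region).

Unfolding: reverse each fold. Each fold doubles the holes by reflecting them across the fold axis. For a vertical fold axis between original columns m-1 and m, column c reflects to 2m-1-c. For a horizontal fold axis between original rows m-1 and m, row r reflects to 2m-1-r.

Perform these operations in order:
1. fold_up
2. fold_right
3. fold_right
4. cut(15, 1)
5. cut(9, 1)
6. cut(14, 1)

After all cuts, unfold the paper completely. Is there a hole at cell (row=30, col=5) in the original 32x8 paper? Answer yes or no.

Answer: no

Derivation:
Op 1 fold_up: fold axis h@16; visible region now rows[0,16) x cols[0,8) = 16x8
Op 2 fold_right: fold axis v@4; visible region now rows[0,16) x cols[4,8) = 16x4
Op 3 fold_right: fold axis v@6; visible region now rows[0,16) x cols[6,8) = 16x2
Op 4 cut(15, 1): punch at orig (15,7); cuts so far [(15, 7)]; region rows[0,16) x cols[6,8) = 16x2
Op 5 cut(9, 1): punch at orig (9,7); cuts so far [(9, 7), (15, 7)]; region rows[0,16) x cols[6,8) = 16x2
Op 6 cut(14, 1): punch at orig (14,7); cuts so far [(9, 7), (14, 7), (15, 7)]; region rows[0,16) x cols[6,8) = 16x2
Unfold 1 (reflect across v@6): 6 holes -> [(9, 4), (9, 7), (14, 4), (14, 7), (15, 4), (15, 7)]
Unfold 2 (reflect across v@4): 12 holes -> [(9, 0), (9, 3), (9, 4), (9, 7), (14, 0), (14, 3), (14, 4), (14, 7), (15, 0), (15, 3), (15, 4), (15, 7)]
Unfold 3 (reflect across h@16): 24 holes -> [(9, 0), (9, 3), (9, 4), (9, 7), (14, 0), (14, 3), (14, 4), (14, 7), (15, 0), (15, 3), (15, 4), (15, 7), (16, 0), (16, 3), (16, 4), (16, 7), (17, 0), (17, 3), (17, 4), (17, 7), (22, 0), (22, 3), (22, 4), (22, 7)]
Holes: [(9, 0), (9, 3), (9, 4), (9, 7), (14, 0), (14, 3), (14, 4), (14, 7), (15, 0), (15, 3), (15, 4), (15, 7), (16, 0), (16, 3), (16, 4), (16, 7), (17, 0), (17, 3), (17, 4), (17, 7), (22, 0), (22, 3), (22, 4), (22, 7)]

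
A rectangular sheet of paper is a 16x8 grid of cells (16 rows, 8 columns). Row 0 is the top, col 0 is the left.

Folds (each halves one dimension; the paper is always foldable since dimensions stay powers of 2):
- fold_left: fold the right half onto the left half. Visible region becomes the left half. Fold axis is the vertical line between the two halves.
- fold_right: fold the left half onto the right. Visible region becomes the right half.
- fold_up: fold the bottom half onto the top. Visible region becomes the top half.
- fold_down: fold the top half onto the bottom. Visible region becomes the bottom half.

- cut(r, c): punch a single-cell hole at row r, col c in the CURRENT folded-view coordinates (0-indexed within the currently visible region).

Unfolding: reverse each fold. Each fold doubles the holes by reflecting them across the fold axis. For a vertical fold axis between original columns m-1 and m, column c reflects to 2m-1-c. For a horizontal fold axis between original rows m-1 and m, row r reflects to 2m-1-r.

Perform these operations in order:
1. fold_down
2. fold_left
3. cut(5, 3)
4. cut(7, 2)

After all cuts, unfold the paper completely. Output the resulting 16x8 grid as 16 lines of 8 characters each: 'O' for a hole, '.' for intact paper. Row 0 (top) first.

Op 1 fold_down: fold axis h@8; visible region now rows[8,16) x cols[0,8) = 8x8
Op 2 fold_left: fold axis v@4; visible region now rows[8,16) x cols[0,4) = 8x4
Op 3 cut(5, 3): punch at orig (13,3); cuts so far [(13, 3)]; region rows[8,16) x cols[0,4) = 8x4
Op 4 cut(7, 2): punch at orig (15,2); cuts so far [(13, 3), (15, 2)]; region rows[8,16) x cols[0,4) = 8x4
Unfold 1 (reflect across v@4): 4 holes -> [(13, 3), (13, 4), (15, 2), (15, 5)]
Unfold 2 (reflect across h@8): 8 holes -> [(0, 2), (0, 5), (2, 3), (2, 4), (13, 3), (13, 4), (15, 2), (15, 5)]

Answer: ..O..O..
........
...OO...
........
........
........
........
........
........
........
........
........
........
...OO...
........
..O..O..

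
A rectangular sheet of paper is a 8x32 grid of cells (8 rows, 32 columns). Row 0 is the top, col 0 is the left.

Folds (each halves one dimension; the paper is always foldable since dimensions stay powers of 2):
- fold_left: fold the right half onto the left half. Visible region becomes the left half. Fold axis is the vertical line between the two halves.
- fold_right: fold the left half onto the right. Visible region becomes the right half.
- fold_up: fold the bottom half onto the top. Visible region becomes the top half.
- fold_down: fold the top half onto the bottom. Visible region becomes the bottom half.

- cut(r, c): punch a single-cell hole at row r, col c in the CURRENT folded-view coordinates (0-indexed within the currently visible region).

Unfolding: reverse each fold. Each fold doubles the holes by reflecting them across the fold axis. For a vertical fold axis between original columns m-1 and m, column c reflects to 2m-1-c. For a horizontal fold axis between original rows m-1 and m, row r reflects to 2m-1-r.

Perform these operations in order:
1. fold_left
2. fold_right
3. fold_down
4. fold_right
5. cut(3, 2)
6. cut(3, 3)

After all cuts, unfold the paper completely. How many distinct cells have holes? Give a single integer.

Op 1 fold_left: fold axis v@16; visible region now rows[0,8) x cols[0,16) = 8x16
Op 2 fold_right: fold axis v@8; visible region now rows[0,8) x cols[8,16) = 8x8
Op 3 fold_down: fold axis h@4; visible region now rows[4,8) x cols[8,16) = 4x8
Op 4 fold_right: fold axis v@12; visible region now rows[4,8) x cols[12,16) = 4x4
Op 5 cut(3, 2): punch at orig (7,14); cuts so far [(7, 14)]; region rows[4,8) x cols[12,16) = 4x4
Op 6 cut(3, 3): punch at orig (7,15); cuts so far [(7, 14), (7, 15)]; region rows[4,8) x cols[12,16) = 4x4
Unfold 1 (reflect across v@12): 4 holes -> [(7, 8), (7, 9), (7, 14), (7, 15)]
Unfold 2 (reflect across h@4): 8 holes -> [(0, 8), (0, 9), (0, 14), (0, 15), (7, 8), (7, 9), (7, 14), (7, 15)]
Unfold 3 (reflect across v@8): 16 holes -> [(0, 0), (0, 1), (0, 6), (0, 7), (0, 8), (0, 9), (0, 14), (0, 15), (7, 0), (7, 1), (7, 6), (7, 7), (7, 8), (7, 9), (7, 14), (7, 15)]
Unfold 4 (reflect across v@16): 32 holes -> [(0, 0), (0, 1), (0, 6), (0, 7), (0, 8), (0, 9), (0, 14), (0, 15), (0, 16), (0, 17), (0, 22), (0, 23), (0, 24), (0, 25), (0, 30), (0, 31), (7, 0), (7, 1), (7, 6), (7, 7), (7, 8), (7, 9), (7, 14), (7, 15), (7, 16), (7, 17), (7, 22), (7, 23), (7, 24), (7, 25), (7, 30), (7, 31)]

Answer: 32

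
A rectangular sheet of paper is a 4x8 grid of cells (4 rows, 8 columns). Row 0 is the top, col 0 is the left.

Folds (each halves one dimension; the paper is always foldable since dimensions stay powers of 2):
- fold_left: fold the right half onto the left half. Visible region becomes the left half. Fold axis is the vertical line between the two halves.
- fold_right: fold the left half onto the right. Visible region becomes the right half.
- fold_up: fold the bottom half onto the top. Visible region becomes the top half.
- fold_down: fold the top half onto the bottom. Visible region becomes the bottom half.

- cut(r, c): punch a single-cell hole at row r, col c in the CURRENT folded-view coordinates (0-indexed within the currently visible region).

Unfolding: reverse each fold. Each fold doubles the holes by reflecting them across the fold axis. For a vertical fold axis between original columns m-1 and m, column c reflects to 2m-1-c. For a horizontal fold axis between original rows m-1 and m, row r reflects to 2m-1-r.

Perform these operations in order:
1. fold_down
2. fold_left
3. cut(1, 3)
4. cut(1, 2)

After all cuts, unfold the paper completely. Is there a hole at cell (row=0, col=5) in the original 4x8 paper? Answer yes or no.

Op 1 fold_down: fold axis h@2; visible region now rows[2,4) x cols[0,8) = 2x8
Op 2 fold_left: fold axis v@4; visible region now rows[2,4) x cols[0,4) = 2x4
Op 3 cut(1, 3): punch at orig (3,3); cuts so far [(3, 3)]; region rows[2,4) x cols[0,4) = 2x4
Op 4 cut(1, 2): punch at orig (3,2); cuts so far [(3, 2), (3, 3)]; region rows[2,4) x cols[0,4) = 2x4
Unfold 1 (reflect across v@4): 4 holes -> [(3, 2), (3, 3), (3, 4), (3, 5)]
Unfold 2 (reflect across h@2): 8 holes -> [(0, 2), (0, 3), (0, 4), (0, 5), (3, 2), (3, 3), (3, 4), (3, 5)]
Holes: [(0, 2), (0, 3), (0, 4), (0, 5), (3, 2), (3, 3), (3, 4), (3, 5)]

Answer: yes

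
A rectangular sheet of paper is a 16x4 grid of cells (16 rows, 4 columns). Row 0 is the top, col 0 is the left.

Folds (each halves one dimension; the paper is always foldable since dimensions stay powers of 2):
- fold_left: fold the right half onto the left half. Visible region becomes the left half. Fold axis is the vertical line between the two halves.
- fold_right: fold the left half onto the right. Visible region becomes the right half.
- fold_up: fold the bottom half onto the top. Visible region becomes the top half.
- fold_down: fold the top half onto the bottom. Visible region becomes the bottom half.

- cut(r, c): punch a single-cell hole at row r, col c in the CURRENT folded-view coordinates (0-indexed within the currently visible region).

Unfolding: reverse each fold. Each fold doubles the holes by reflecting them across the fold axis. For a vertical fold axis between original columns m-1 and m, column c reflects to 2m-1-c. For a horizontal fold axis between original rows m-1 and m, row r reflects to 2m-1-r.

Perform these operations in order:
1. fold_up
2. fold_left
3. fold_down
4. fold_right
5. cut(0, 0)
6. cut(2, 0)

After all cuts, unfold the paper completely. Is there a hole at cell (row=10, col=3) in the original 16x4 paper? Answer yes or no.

Op 1 fold_up: fold axis h@8; visible region now rows[0,8) x cols[0,4) = 8x4
Op 2 fold_left: fold axis v@2; visible region now rows[0,8) x cols[0,2) = 8x2
Op 3 fold_down: fold axis h@4; visible region now rows[4,8) x cols[0,2) = 4x2
Op 4 fold_right: fold axis v@1; visible region now rows[4,8) x cols[1,2) = 4x1
Op 5 cut(0, 0): punch at orig (4,1); cuts so far [(4, 1)]; region rows[4,8) x cols[1,2) = 4x1
Op 6 cut(2, 0): punch at orig (6,1); cuts so far [(4, 1), (6, 1)]; region rows[4,8) x cols[1,2) = 4x1
Unfold 1 (reflect across v@1): 4 holes -> [(4, 0), (4, 1), (6, 0), (6, 1)]
Unfold 2 (reflect across h@4): 8 holes -> [(1, 0), (1, 1), (3, 0), (3, 1), (4, 0), (4, 1), (6, 0), (6, 1)]
Unfold 3 (reflect across v@2): 16 holes -> [(1, 0), (1, 1), (1, 2), (1, 3), (3, 0), (3, 1), (3, 2), (3, 3), (4, 0), (4, 1), (4, 2), (4, 3), (6, 0), (6, 1), (6, 2), (6, 3)]
Unfold 4 (reflect across h@8): 32 holes -> [(1, 0), (1, 1), (1, 2), (1, 3), (3, 0), (3, 1), (3, 2), (3, 3), (4, 0), (4, 1), (4, 2), (4, 3), (6, 0), (6, 1), (6, 2), (6, 3), (9, 0), (9, 1), (9, 2), (9, 3), (11, 0), (11, 1), (11, 2), (11, 3), (12, 0), (12, 1), (12, 2), (12, 3), (14, 0), (14, 1), (14, 2), (14, 3)]
Holes: [(1, 0), (1, 1), (1, 2), (1, 3), (3, 0), (3, 1), (3, 2), (3, 3), (4, 0), (4, 1), (4, 2), (4, 3), (6, 0), (6, 1), (6, 2), (6, 3), (9, 0), (9, 1), (9, 2), (9, 3), (11, 0), (11, 1), (11, 2), (11, 3), (12, 0), (12, 1), (12, 2), (12, 3), (14, 0), (14, 1), (14, 2), (14, 3)]

Answer: no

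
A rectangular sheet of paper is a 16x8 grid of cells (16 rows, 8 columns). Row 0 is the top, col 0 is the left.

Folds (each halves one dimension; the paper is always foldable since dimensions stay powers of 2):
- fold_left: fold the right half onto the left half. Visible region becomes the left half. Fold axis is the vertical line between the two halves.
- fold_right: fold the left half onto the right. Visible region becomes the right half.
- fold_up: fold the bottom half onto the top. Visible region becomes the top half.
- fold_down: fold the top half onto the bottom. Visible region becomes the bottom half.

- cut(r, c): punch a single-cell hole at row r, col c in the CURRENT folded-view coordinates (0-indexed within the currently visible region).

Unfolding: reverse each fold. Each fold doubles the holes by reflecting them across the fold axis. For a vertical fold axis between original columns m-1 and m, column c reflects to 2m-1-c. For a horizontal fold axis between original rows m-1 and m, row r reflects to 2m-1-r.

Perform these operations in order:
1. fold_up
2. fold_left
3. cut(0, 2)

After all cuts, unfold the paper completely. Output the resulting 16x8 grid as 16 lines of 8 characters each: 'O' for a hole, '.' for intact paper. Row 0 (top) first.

Answer: ..O..O..
........
........
........
........
........
........
........
........
........
........
........
........
........
........
..O..O..

Derivation:
Op 1 fold_up: fold axis h@8; visible region now rows[0,8) x cols[0,8) = 8x8
Op 2 fold_left: fold axis v@4; visible region now rows[0,8) x cols[0,4) = 8x4
Op 3 cut(0, 2): punch at orig (0,2); cuts so far [(0, 2)]; region rows[0,8) x cols[0,4) = 8x4
Unfold 1 (reflect across v@4): 2 holes -> [(0, 2), (0, 5)]
Unfold 2 (reflect across h@8): 4 holes -> [(0, 2), (0, 5), (15, 2), (15, 5)]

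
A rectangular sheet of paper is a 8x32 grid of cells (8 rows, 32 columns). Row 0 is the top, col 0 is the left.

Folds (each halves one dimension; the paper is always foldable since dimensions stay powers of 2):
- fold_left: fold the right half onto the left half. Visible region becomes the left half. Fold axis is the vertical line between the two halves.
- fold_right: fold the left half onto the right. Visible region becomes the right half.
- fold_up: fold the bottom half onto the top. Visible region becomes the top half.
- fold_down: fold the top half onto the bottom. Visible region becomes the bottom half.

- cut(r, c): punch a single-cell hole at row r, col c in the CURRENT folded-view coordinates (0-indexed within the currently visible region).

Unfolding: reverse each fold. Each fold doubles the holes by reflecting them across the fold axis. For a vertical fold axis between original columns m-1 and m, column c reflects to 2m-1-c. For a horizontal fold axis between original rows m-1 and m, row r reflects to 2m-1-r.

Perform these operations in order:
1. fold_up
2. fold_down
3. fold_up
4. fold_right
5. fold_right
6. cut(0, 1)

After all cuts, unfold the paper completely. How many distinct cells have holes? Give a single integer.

Answer: 32

Derivation:
Op 1 fold_up: fold axis h@4; visible region now rows[0,4) x cols[0,32) = 4x32
Op 2 fold_down: fold axis h@2; visible region now rows[2,4) x cols[0,32) = 2x32
Op 3 fold_up: fold axis h@3; visible region now rows[2,3) x cols[0,32) = 1x32
Op 4 fold_right: fold axis v@16; visible region now rows[2,3) x cols[16,32) = 1x16
Op 5 fold_right: fold axis v@24; visible region now rows[2,3) x cols[24,32) = 1x8
Op 6 cut(0, 1): punch at orig (2,25); cuts so far [(2, 25)]; region rows[2,3) x cols[24,32) = 1x8
Unfold 1 (reflect across v@24): 2 holes -> [(2, 22), (2, 25)]
Unfold 2 (reflect across v@16): 4 holes -> [(2, 6), (2, 9), (2, 22), (2, 25)]
Unfold 3 (reflect across h@3): 8 holes -> [(2, 6), (2, 9), (2, 22), (2, 25), (3, 6), (3, 9), (3, 22), (3, 25)]
Unfold 4 (reflect across h@2): 16 holes -> [(0, 6), (0, 9), (0, 22), (0, 25), (1, 6), (1, 9), (1, 22), (1, 25), (2, 6), (2, 9), (2, 22), (2, 25), (3, 6), (3, 9), (3, 22), (3, 25)]
Unfold 5 (reflect across h@4): 32 holes -> [(0, 6), (0, 9), (0, 22), (0, 25), (1, 6), (1, 9), (1, 22), (1, 25), (2, 6), (2, 9), (2, 22), (2, 25), (3, 6), (3, 9), (3, 22), (3, 25), (4, 6), (4, 9), (4, 22), (4, 25), (5, 6), (5, 9), (5, 22), (5, 25), (6, 6), (6, 9), (6, 22), (6, 25), (7, 6), (7, 9), (7, 22), (7, 25)]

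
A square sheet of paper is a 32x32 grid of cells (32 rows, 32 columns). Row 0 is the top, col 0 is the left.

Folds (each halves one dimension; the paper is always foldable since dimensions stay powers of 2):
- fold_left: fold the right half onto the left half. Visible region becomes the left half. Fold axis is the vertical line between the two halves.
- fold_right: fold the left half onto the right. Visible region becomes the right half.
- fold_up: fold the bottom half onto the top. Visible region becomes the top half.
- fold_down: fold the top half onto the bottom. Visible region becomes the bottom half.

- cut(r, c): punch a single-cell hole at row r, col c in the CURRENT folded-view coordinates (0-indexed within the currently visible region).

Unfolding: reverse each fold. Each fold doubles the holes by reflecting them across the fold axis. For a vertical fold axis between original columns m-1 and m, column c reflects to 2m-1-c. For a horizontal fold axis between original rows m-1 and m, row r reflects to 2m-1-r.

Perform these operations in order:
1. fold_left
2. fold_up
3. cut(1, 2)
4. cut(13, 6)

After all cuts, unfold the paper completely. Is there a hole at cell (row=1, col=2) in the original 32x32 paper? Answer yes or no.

Answer: yes

Derivation:
Op 1 fold_left: fold axis v@16; visible region now rows[0,32) x cols[0,16) = 32x16
Op 2 fold_up: fold axis h@16; visible region now rows[0,16) x cols[0,16) = 16x16
Op 3 cut(1, 2): punch at orig (1,2); cuts so far [(1, 2)]; region rows[0,16) x cols[0,16) = 16x16
Op 4 cut(13, 6): punch at orig (13,6); cuts so far [(1, 2), (13, 6)]; region rows[0,16) x cols[0,16) = 16x16
Unfold 1 (reflect across h@16): 4 holes -> [(1, 2), (13, 6), (18, 6), (30, 2)]
Unfold 2 (reflect across v@16): 8 holes -> [(1, 2), (1, 29), (13, 6), (13, 25), (18, 6), (18, 25), (30, 2), (30, 29)]
Holes: [(1, 2), (1, 29), (13, 6), (13, 25), (18, 6), (18, 25), (30, 2), (30, 29)]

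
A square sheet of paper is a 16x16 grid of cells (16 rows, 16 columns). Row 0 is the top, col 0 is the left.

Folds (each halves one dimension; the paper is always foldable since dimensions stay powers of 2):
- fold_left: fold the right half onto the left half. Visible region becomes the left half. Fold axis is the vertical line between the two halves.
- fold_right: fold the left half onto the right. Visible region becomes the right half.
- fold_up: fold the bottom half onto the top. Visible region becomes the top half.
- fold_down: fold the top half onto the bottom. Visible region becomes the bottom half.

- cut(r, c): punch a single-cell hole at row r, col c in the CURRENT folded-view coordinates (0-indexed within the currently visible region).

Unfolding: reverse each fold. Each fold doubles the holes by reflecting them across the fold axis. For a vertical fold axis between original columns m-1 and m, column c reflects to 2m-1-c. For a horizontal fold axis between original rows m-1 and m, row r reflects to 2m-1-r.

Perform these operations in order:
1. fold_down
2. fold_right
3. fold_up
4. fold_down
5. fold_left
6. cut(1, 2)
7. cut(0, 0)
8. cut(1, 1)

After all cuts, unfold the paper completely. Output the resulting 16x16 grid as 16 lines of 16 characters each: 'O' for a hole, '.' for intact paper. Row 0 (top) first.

Op 1 fold_down: fold axis h@8; visible region now rows[8,16) x cols[0,16) = 8x16
Op 2 fold_right: fold axis v@8; visible region now rows[8,16) x cols[8,16) = 8x8
Op 3 fold_up: fold axis h@12; visible region now rows[8,12) x cols[8,16) = 4x8
Op 4 fold_down: fold axis h@10; visible region now rows[10,12) x cols[8,16) = 2x8
Op 5 fold_left: fold axis v@12; visible region now rows[10,12) x cols[8,12) = 2x4
Op 6 cut(1, 2): punch at orig (11,10); cuts so far [(11, 10)]; region rows[10,12) x cols[8,12) = 2x4
Op 7 cut(0, 0): punch at orig (10,8); cuts so far [(10, 8), (11, 10)]; region rows[10,12) x cols[8,12) = 2x4
Op 8 cut(1, 1): punch at orig (11,9); cuts so far [(10, 8), (11, 9), (11, 10)]; region rows[10,12) x cols[8,12) = 2x4
Unfold 1 (reflect across v@12): 6 holes -> [(10, 8), (10, 15), (11, 9), (11, 10), (11, 13), (11, 14)]
Unfold 2 (reflect across h@10): 12 holes -> [(8, 9), (8, 10), (8, 13), (8, 14), (9, 8), (9, 15), (10, 8), (10, 15), (11, 9), (11, 10), (11, 13), (11, 14)]
Unfold 3 (reflect across h@12): 24 holes -> [(8, 9), (8, 10), (8, 13), (8, 14), (9, 8), (9, 15), (10, 8), (10, 15), (11, 9), (11, 10), (11, 13), (11, 14), (12, 9), (12, 10), (12, 13), (12, 14), (13, 8), (13, 15), (14, 8), (14, 15), (15, 9), (15, 10), (15, 13), (15, 14)]
Unfold 4 (reflect across v@8): 48 holes -> [(8, 1), (8, 2), (8, 5), (8, 6), (8, 9), (8, 10), (8, 13), (8, 14), (9, 0), (9, 7), (9, 8), (9, 15), (10, 0), (10, 7), (10, 8), (10, 15), (11, 1), (11, 2), (11, 5), (11, 6), (11, 9), (11, 10), (11, 13), (11, 14), (12, 1), (12, 2), (12, 5), (12, 6), (12, 9), (12, 10), (12, 13), (12, 14), (13, 0), (13, 7), (13, 8), (13, 15), (14, 0), (14, 7), (14, 8), (14, 15), (15, 1), (15, 2), (15, 5), (15, 6), (15, 9), (15, 10), (15, 13), (15, 14)]
Unfold 5 (reflect across h@8): 96 holes -> [(0, 1), (0, 2), (0, 5), (0, 6), (0, 9), (0, 10), (0, 13), (0, 14), (1, 0), (1, 7), (1, 8), (1, 15), (2, 0), (2, 7), (2, 8), (2, 15), (3, 1), (3, 2), (3, 5), (3, 6), (3, 9), (3, 10), (3, 13), (3, 14), (4, 1), (4, 2), (4, 5), (4, 6), (4, 9), (4, 10), (4, 13), (4, 14), (5, 0), (5, 7), (5, 8), (5, 15), (6, 0), (6, 7), (6, 8), (6, 15), (7, 1), (7, 2), (7, 5), (7, 6), (7, 9), (7, 10), (7, 13), (7, 14), (8, 1), (8, 2), (8, 5), (8, 6), (8, 9), (8, 10), (8, 13), (8, 14), (9, 0), (9, 7), (9, 8), (9, 15), (10, 0), (10, 7), (10, 8), (10, 15), (11, 1), (11, 2), (11, 5), (11, 6), (11, 9), (11, 10), (11, 13), (11, 14), (12, 1), (12, 2), (12, 5), (12, 6), (12, 9), (12, 10), (12, 13), (12, 14), (13, 0), (13, 7), (13, 8), (13, 15), (14, 0), (14, 7), (14, 8), (14, 15), (15, 1), (15, 2), (15, 5), (15, 6), (15, 9), (15, 10), (15, 13), (15, 14)]

Answer: .OO..OO..OO..OO.
O......OO......O
O......OO......O
.OO..OO..OO..OO.
.OO..OO..OO..OO.
O......OO......O
O......OO......O
.OO..OO..OO..OO.
.OO..OO..OO..OO.
O......OO......O
O......OO......O
.OO..OO..OO..OO.
.OO..OO..OO..OO.
O......OO......O
O......OO......O
.OO..OO..OO..OO.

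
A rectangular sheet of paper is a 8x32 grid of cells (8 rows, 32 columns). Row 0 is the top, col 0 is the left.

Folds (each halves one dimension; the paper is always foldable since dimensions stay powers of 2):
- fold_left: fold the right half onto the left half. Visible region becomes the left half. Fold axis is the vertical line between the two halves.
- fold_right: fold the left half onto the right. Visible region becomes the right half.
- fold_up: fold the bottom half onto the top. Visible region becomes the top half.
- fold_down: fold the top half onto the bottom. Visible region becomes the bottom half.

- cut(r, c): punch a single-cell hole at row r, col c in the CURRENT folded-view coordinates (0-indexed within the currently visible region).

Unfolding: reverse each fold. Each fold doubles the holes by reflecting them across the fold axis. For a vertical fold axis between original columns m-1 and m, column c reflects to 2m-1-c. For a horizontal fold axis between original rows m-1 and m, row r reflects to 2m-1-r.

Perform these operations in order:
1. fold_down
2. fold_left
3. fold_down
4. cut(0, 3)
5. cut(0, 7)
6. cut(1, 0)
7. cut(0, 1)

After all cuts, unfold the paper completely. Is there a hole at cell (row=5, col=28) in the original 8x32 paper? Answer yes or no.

Op 1 fold_down: fold axis h@4; visible region now rows[4,8) x cols[0,32) = 4x32
Op 2 fold_left: fold axis v@16; visible region now rows[4,8) x cols[0,16) = 4x16
Op 3 fold_down: fold axis h@6; visible region now rows[6,8) x cols[0,16) = 2x16
Op 4 cut(0, 3): punch at orig (6,3); cuts so far [(6, 3)]; region rows[6,8) x cols[0,16) = 2x16
Op 5 cut(0, 7): punch at orig (6,7); cuts so far [(6, 3), (6, 7)]; region rows[6,8) x cols[0,16) = 2x16
Op 6 cut(1, 0): punch at orig (7,0); cuts so far [(6, 3), (6, 7), (7, 0)]; region rows[6,8) x cols[0,16) = 2x16
Op 7 cut(0, 1): punch at orig (6,1); cuts so far [(6, 1), (6, 3), (6, 7), (7, 0)]; region rows[6,8) x cols[0,16) = 2x16
Unfold 1 (reflect across h@6): 8 holes -> [(4, 0), (5, 1), (5, 3), (5, 7), (6, 1), (6, 3), (6, 7), (7, 0)]
Unfold 2 (reflect across v@16): 16 holes -> [(4, 0), (4, 31), (5, 1), (5, 3), (5, 7), (5, 24), (5, 28), (5, 30), (6, 1), (6, 3), (6, 7), (6, 24), (6, 28), (6, 30), (7, 0), (7, 31)]
Unfold 3 (reflect across h@4): 32 holes -> [(0, 0), (0, 31), (1, 1), (1, 3), (1, 7), (1, 24), (1, 28), (1, 30), (2, 1), (2, 3), (2, 7), (2, 24), (2, 28), (2, 30), (3, 0), (3, 31), (4, 0), (4, 31), (5, 1), (5, 3), (5, 7), (5, 24), (5, 28), (5, 30), (6, 1), (6, 3), (6, 7), (6, 24), (6, 28), (6, 30), (7, 0), (7, 31)]
Holes: [(0, 0), (0, 31), (1, 1), (1, 3), (1, 7), (1, 24), (1, 28), (1, 30), (2, 1), (2, 3), (2, 7), (2, 24), (2, 28), (2, 30), (3, 0), (3, 31), (4, 0), (4, 31), (5, 1), (5, 3), (5, 7), (5, 24), (5, 28), (5, 30), (6, 1), (6, 3), (6, 7), (6, 24), (6, 28), (6, 30), (7, 0), (7, 31)]

Answer: yes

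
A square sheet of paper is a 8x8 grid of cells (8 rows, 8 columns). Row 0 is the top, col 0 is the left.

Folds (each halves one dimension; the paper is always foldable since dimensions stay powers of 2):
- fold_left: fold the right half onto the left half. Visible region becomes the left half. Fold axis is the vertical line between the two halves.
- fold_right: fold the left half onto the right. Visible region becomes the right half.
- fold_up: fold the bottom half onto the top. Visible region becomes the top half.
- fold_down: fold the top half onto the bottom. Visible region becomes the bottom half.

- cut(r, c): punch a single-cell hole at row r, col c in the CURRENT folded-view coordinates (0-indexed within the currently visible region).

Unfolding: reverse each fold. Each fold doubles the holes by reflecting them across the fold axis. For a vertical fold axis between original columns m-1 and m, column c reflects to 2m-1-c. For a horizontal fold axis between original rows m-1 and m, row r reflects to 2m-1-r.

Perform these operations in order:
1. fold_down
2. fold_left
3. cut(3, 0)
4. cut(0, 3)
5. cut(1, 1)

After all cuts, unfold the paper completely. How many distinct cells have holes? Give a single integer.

Op 1 fold_down: fold axis h@4; visible region now rows[4,8) x cols[0,8) = 4x8
Op 2 fold_left: fold axis v@4; visible region now rows[4,8) x cols[0,4) = 4x4
Op 3 cut(3, 0): punch at orig (7,0); cuts so far [(7, 0)]; region rows[4,8) x cols[0,4) = 4x4
Op 4 cut(0, 3): punch at orig (4,3); cuts so far [(4, 3), (7, 0)]; region rows[4,8) x cols[0,4) = 4x4
Op 5 cut(1, 1): punch at orig (5,1); cuts so far [(4, 3), (5, 1), (7, 0)]; region rows[4,8) x cols[0,4) = 4x4
Unfold 1 (reflect across v@4): 6 holes -> [(4, 3), (4, 4), (5, 1), (5, 6), (7, 0), (7, 7)]
Unfold 2 (reflect across h@4): 12 holes -> [(0, 0), (0, 7), (2, 1), (2, 6), (3, 3), (3, 4), (4, 3), (4, 4), (5, 1), (5, 6), (7, 0), (7, 7)]

Answer: 12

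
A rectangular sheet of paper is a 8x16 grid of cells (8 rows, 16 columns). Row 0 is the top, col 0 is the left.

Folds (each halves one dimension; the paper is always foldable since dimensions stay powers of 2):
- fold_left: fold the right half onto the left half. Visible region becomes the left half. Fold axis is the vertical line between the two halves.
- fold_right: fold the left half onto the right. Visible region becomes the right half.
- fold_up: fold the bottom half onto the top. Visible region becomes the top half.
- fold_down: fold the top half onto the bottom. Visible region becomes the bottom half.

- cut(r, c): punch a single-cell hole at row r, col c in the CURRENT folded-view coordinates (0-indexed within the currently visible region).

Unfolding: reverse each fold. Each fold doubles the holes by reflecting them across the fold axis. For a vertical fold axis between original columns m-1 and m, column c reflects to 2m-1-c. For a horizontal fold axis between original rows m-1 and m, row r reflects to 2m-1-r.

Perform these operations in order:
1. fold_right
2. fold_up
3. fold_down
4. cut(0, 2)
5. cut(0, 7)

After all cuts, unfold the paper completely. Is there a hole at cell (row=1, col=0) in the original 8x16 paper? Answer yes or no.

Answer: yes

Derivation:
Op 1 fold_right: fold axis v@8; visible region now rows[0,8) x cols[8,16) = 8x8
Op 2 fold_up: fold axis h@4; visible region now rows[0,4) x cols[8,16) = 4x8
Op 3 fold_down: fold axis h@2; visible region now rows[2,4) x cols[8,16) = 2x8
Op 4 cut(0, 2): punch at orig (2,10); cuts so far [(2, 10)]; region rows[2,4) x cols[8,16) = 2x8
Op 5 cut(0, 7): punch at orig (2,15); cuts so far [(2, 10), (2, 15)]; region rows[2,4) x cols[8,16) = 2x8
Unfold 1 (reflect across h@2): 4 holes -> [(1, 10), (1, 15), (2, 10), (2, 15)]
Unfold 2 (reflect across h@4): 8 holes -> [(1, 10), (1, 15), (2, 10), (2, 15), (5, 10), (5, 15), (6, 10), (6, 15)]
Unfold 3 (reflect across v@8): 16 holes -> [(1, 0), (1, 5), (1, 10), (1, 15), (2, 0), (2, 5), (2, 10), (2, 15), (5, 0), (5, 5), (5, 10), (5, 15), (6, 0), (6, 5), (6, 10), (6, 15)]
Holes: [(1, 0), (1, 5), (1, 10), (1, 15), (2, 0), (2, 5), (2, 10), (2, 15), (5, 0), (5, 5), (5, 10), (5, 15), (6, 0), (6, 5), (6, 10), (6, 15)]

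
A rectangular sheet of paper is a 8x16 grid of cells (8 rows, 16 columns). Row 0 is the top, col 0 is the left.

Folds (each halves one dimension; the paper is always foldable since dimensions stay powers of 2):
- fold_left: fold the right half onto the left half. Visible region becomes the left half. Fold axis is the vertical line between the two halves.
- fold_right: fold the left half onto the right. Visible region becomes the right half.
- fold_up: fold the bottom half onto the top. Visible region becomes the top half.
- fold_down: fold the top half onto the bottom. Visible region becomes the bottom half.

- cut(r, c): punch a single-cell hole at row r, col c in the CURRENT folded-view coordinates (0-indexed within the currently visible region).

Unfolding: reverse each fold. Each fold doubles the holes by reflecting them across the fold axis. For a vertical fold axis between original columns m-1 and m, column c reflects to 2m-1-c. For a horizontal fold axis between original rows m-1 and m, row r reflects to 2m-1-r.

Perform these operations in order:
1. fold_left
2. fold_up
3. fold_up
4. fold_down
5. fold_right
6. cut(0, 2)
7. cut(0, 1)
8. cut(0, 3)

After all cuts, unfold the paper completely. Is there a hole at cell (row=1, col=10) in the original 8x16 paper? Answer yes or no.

Answer: yes

Derivation:
Op 1 fold_left: fold axis v@8; visible region now rows[0,8) x cols[0,8) = 8x8
Op 2 fold_up: fold axis h@4; visible region now rows[0,4) x cols[0,8) = 4x8
Op 3 fold_up: fold axis h@2; visible region now rows[0,2) x cols[0,8) = 2x8
Op 4 fold_down: fold axis h@1; visible region now rows[1,2) x cols[0,8) = 1x8
Op 5 fold_right: fold axis v@4; visible region now rows[1,2) x cols[4,8) = 1x4
Op 6 cut(0, 2): punch at orig (1,6); cuts so far [(1, 6)]; region rows[1,2) x cols[4,8) = 1x4
Op 7 cut(0, 1): punch at orig (1,5); cuts so far [(1, 5), (1, 6)]; region rows[1,2) x cols[4,8) = 1x4
Op 8 cut(0, 3): punch at orig (1,7); cuts so far [(1, 5), (1, 6), (1, 7)]; region rows[1,2) x cols[4,8) = 1x4
Unfold 1 (reflect across v@4): 6 holes -> [(1, 0), (1, 1), (1, 2), (1, 5), (1, 6), (1, 7)]
Unfold 2 (reflect across h@1): 12 holes -> [(0, 0), (0, 1), (0, 2), (0, 5), (0, 6), (0, 7), (1, 0), (1, 1), (1, 2), (1, 5), (1, 6), (1, 7)]
Unfold 3 (reflect across h@2): 24 holes -> [(0, 0), (0, 1), (0, 2), (0, 5), (0, 6), (0, 7), (1, 0), (1, 1), (1, 2), (1, 5), (1, 6), (1, 7), (2, 0), (2, 1), (2, 2), (2, 5), (2, 6), (2, 7), (3, 0), (3, 1), (3, 2), (3, 5), (3, 6), (3, 7)]
Unfold 4 (reflect across h@4): 48 holes -> [(0, 0), (0, 1), (0, 2), (0, 5), (0, 6), (0, 7), (1, 0), (1, 1), (1, 2), (1, 5), (1, 6), (1, 7), (2, 0), (2, 1), (2, 2), (2, 5), (2, 6), (2, 7), (3, 0), (3, 1), (3, 2), (3, 5), (3, 6), (3, 7), (4, 0), (4, 1), (4, 2), (4, 5), (4, 6), (4, 7), (5, 0), (5, 1), (5, 2), (5, 5), (5, 6), (5, 7), (6, 0), (6, 1), (6, 2), (6, 5), (6, 6), (6, 7), (7, 0), (7, 1), (7, 2), (7, 5), (7, 6), (7, 7)]
Unfold 5 (reflect across v@8): 96 holes -> [(0, 0), (0, 1), (0, 2), (0, 5), (0, 6), (0, 7), (0, 8), (0, 9), (0, 10), (0, 13), (0, 14), (0, 15), (1, 0), (1, 1), (1, 2), (1, 5), (1, 6), (1, 7), (1, 8), (1, 9), (1, 10), (1, 13), (1, 14), (1, 15), (2, 0), (2, 1), (2, 2), (2, 5), (2, 6), (2, 7), (2, 8), (2, 9), (2, 10), (2, 13), (2, 14), (2, 15), (3, 0), (3, 1), (3, 2), (3, 5), (3, 6), (3, 7), (3, 8), (3, 9), (3, 10), (3, 13), (3, 14), (3, 15), (4, 0), (4, 1), (4, 2), (4, 5), (4, 6), (4, 7), (4, 8), (4, 9), (4, 10), (4, 13), (4, 14), (4, 15), (5, 0), (5, 1), (5, 2), (5, 5), (5, 6), (5, 7), (5, 8), (5, 9), (5, 10), (5, 13), (5, 14), (5, 15), (6, 0), (6, 1), (6, 2), (6, 5), (6, 6), (6, 7), (6, 8), (6, 9), (6, 10), (6, 13), (6, 14), (6, 15), (7, 0), (7, 1), (7, 2), (7, 5), (7, 6), (7, 7), (7, 8), (7, 9), (7, 10), (7, 13), (7, 14), (7, 15)]
Holes: [(0, 0), (0, 1), (0, 2), (0, 5), (0, 6), (0, 7), (0, 8), (0, 9), (0, 10), (0, 13), (0, 14), (0, 15), (1, 0), (1, 1), (1, 2), (1, 5), (1, 6), (1, 7), (1, 8), (1, 9), (1, 10), (1, 13), (1, 14), (1, 15), (2, 0), (2, 1), (2, 2), (2, 5), (2, 6), (2, 7), (2, 8), (2, 9), (2, 10), (2, 13), (2, 14), (2, 15), (3, 0), (3, 1), (3, 2), (3, 5), (3, 6), (3, 7), (3, 8), (3, 9), (3, 10), (3, 13), (3, 14), (3, 15), (4, 0), (4, 1), (4, 2), (4, 5), (4, 6), (4, 7), (4, 8), (4, 9), (4, 10), (4, 13), (4, 14), (4, 15), (5, 0), (5, 1), (5, 2), (5, 5), (5, 6), (5, 7), (5, 8), (5, 9), (5, 10), (5, 13), (5, 14), (5, 15), (6, 0), (6, 1), (6, 2), (6, 5), (6, 6), (6, 7), (6, 8), (6, 9), (6, 10), (6, 13), (6, 14), (6, 15), (7, 0), (7, 1), (7, 2), (7, 5), (7, 6), (7, 7), (7, 8), (7, 9), (7, 10), (7, 13), (7, 14), (7, 15)]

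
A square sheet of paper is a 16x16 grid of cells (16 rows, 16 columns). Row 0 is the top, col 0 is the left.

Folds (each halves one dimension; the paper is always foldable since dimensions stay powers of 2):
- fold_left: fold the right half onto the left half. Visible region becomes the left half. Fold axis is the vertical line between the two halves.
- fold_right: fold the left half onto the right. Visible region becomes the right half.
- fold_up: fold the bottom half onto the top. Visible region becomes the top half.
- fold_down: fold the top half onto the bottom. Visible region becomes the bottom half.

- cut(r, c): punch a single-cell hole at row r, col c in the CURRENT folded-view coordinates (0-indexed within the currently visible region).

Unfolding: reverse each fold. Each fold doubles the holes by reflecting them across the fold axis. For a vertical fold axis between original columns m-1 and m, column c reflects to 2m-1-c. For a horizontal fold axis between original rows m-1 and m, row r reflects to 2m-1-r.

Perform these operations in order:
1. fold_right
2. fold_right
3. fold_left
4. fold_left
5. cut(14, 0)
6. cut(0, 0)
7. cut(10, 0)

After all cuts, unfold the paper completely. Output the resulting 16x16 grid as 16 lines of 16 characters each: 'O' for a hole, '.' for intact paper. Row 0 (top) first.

Op 1 fold_right: fold axis v@8; visible region now rows[0,16) x cols[8,16) = 16x8
Op 2 fold_right: fold axis v@12; visible region now rows[0,16) x cols[12,16) = 16x4
Op 3 fold_left: fold axis v@14; visible region now rows[0,16) x cols[12,14) = 16x2
Op 4 fold_left: fold axis v@13; visible region now rows[0,16) x cols[12,13) = 16x1
Op 5 cut(14, 0): punch at orig (14,12); cuts so far [(14, 12)]; region rows[0,16) x cols[12,13) = 16x1
Op 6 cut(0, 0): punch at orig (0,12); cuts so far [(0, 12), (14, 12)]; region rows[0,16) x cols[12,13) = 16x1
Op 7 cut(10, 0): punch at orig (10,12); cuts so far [(0, 12), (10, 12), (14, 12)]; region rows[0,16) x cols[12,13) = 16x1
Unfold 1 (reflect across v@13): 6 holes -> [(0, 12), (0, 13), (10, 12), (10, 13), (14, 12), (14, 13)]
Unfold 2 (reflect across v@14): 12 holes -> [(0, 12), (0, 13), (0, 14), (0, 15), (10, 12), (10, 13), (10, 14), (10, 15), (14, 12), (14, 13), (14, 14), (14, 15)]
Unfold 3 (reflect across v@12): 24 holes -> [(0, 8), (0, 9), (0, 10), (0, 11), (0, 12), (0, 13), (0, 14), (0, 15), (10, 8), (10, 9), (10, 10), (10, 11), (10, 12), (10, 13), (10, 14), (10, 15), (14, 8), (14, 9), (14, 10), (14, 11), (14, 12), (14, 13), (14, 14), (14, 15)]
Unfold 4 (reflect across v@8): 48 holes -> [(0, 0), (0, 1), (0, 2), (0, 3), (0, 4), (0, 5), (0, 6), (0, 7), (0, 8), (0, 9), (0, 10), (0, 11), (0, 12), (0, 13), (0, 14), (0, 15), (10, 0), (10, 1), (10, 2), (10, 3), (10, 4), (10, 5), (10, 6), (10, 7), (10, 8), (10, 9), (10, 10), (10, 11), (10, 12), (10, 13), (10, 14), (10, 15), (14, 0), (14, 1), (14, 2), (14, 3), (14, 4), (14, 5), (14, 6), (14, 7), (14, 8), (14, 9), (14, 10), (14, 11), (14, 12), (14, 13), (14, 14), (14, 15)]

Answer: OOOOOOOOOOOOOOOO
................
................
................
................
................
................
................
................
................
OOOOOOOOOOOOOOOO
................
................
................
OOOOOOOOOOOOOOOO
................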